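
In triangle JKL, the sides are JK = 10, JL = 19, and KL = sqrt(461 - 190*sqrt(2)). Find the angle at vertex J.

By the inverse law of cosines: cos(J) = (JK² + JL² - KL²) / (2 × JK × JL)
cos(J) = (10² + 19² - (sqrt(461 - 190*sqrt(2)))²) / (2 × 10 × 19)
cos(J) = (100 + 361 - (461 - 190*sqrt(2))) / 380
cos(J) = sqrt(2)/2
J = arccos(sqrt(2)/2) = 45°

45°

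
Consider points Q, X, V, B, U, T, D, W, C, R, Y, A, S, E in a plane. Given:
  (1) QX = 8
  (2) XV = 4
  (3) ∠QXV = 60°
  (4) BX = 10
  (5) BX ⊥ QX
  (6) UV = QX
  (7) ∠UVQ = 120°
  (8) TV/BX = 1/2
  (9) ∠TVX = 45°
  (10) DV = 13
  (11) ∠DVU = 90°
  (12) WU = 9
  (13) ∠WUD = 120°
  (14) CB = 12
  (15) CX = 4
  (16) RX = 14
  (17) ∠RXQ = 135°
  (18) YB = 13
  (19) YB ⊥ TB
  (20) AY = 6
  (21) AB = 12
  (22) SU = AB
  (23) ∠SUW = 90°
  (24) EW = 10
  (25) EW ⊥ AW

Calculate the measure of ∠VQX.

Step 1: By the law of cosines on triangle QXV: QV² = 8² + 4² − 2·8·4·cos(60°) = 48, so QV = 4·√3.
Step 2: By the inverse law of cosines on triangle VQX: cos(∠VQX) = ((4·√3)² + 8² − 4²) / (2·4·√3·8) = 96/110.85 = 0.866, so ∠VQX = 30°.

Therefore, the measure of angle ∠VQX = 30°.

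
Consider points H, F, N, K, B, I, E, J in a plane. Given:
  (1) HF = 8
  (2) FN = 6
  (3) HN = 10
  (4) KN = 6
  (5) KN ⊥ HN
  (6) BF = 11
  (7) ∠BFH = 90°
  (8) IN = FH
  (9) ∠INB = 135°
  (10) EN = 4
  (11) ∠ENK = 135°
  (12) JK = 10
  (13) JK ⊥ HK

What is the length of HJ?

Step 1: By the law of cosines on triangle HNK: HK² = 10² + 6² − 2·10·6·cos(90°) = 136, so HK = 2·√34.
Step 2: By the law of cosines on triangle HKJ: HJ² = (2·√34)² + 10² − 2·2·√34·10·cos(90°) = 236, so HJ = 2·√59.

Therefore, the length of HJ = 2·√59.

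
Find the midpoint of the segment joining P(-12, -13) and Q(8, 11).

The midpoint is the point halfway along the segment.
Move half the horizontal distance: -12 + (8 - -12)/2 = -12 + 20/2 = -2
Move half the vertical distance: -13 + (11 - -13)/2 = -13 + 24/2 = -1
Midpoint = (-2, -1)

(-2, -1)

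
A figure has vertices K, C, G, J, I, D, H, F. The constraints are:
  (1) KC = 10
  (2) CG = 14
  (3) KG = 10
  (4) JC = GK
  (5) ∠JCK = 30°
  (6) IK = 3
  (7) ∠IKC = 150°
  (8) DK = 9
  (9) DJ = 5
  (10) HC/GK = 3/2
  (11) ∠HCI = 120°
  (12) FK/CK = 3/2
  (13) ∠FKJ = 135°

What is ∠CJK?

From the given relations: JC = GK = 10.
Step 1: By the law of cosines on triangle JCK: JK² = 10² + 10² − 2·10·10·cos(30°) = 26.79, so JK ≈ 5.18.
Step 2: By the inverse law of cosines on triangle CJK: cos(∠CJK) = (10² + 5.18² − 10²) / (2·10·5.18) = 26.79/103.53 = 0.2588, so ∠CJK = 75°.

Therefore, the measure of angle ∠CJK = 75°.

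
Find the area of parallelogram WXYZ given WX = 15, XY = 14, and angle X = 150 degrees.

The area of a parallelogram equals the product of two adjacent sides times the sine of the included angle.
This is because the height equals 14 * sin(150°) = 7.
Area = 15 * 7 = 105

105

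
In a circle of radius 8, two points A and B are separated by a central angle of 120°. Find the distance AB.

Drop a perpendicular from the center to the chord, bisecting both the chord and the central angle.
Each half-chord = r sin(θ/2) = 8 sin(60°).
The full chord = 2 × 8 × sin(60°) = 8*sqrt(3).

8*sqrt(3)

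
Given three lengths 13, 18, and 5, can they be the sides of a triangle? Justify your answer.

Check the triangle inequality: 13 + 5 = 18 ≤ 18.
Since the sum of two sides does not exceed the third, no triangle can be formed.

No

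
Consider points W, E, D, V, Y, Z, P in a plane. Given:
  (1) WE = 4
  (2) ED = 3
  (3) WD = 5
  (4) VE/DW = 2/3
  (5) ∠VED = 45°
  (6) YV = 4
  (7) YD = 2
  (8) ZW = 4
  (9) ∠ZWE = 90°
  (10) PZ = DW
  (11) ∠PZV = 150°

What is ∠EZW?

Step 1: By the law of cosines on triangle ZWE: ZE² = 4² + 4² − 2·4·4·cos(90°) = 32, so ZE = 4·√2.
Step 2: By the inverse law of cosines on triangle EZW: cos(∠EZW) = ((4·√2)² + 4² − 4²) / (2·4·√2·4) = 32/45.25 = 0.7071, so ∠EZW = 45°.

Therefore, the measure of angle ∠EZW = 45°.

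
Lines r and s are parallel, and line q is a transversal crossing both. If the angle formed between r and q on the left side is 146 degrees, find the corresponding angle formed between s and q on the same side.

Corresponding angles formed by parallel lines and a transversal are equal.
The given angle is 146 degrees.
The corresponding angle = 146 degrees.

146 degrees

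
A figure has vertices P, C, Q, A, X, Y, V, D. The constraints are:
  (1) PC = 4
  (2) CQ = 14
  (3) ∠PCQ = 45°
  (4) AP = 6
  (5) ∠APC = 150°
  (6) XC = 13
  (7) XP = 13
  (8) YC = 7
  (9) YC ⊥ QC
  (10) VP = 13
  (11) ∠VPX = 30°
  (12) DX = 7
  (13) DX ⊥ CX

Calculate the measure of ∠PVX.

Step 1: By the law of cosines on triangle VPX: VX² = 13² + 13² − 2·13·13·cos(30°) = 45.28, so VX ≈ 6.73.
Step 2: By the inverse law of cosines on triangle PVX: cos(∠PVX) = (13² + 6.73² − 13²) / (2·13·6.73) = 45.28/174.96 = 0.2588, so ∠PVX = 75°.

Therefore, the measure of angle ∠PVX = 75°.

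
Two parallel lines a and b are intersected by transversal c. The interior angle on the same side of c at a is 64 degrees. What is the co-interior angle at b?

Co-interior (same-side interior) angles are between the parallel lines on the same side of the transversal.
Unlike corresponding or alternate interior angles, they are supplementary rather than equal.
So the angle = 180 - 64 = 116 degrees.

116 degrees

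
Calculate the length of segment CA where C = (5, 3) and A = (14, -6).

The horizontal distance is |14 - 5| = 9 and the vertical distance is |-6 - 3| = 9.
By the Pythagorean theorem, d = sqrt(9^2 + 9^2) = sqrt(162) = 9*sqrt(2).

9*sqrt(2)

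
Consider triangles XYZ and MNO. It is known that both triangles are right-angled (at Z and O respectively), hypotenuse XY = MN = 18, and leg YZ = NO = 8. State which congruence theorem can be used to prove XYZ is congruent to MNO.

The given information provides:
both triangles are right-angled (at Z and O respectively), hypotenuse XY = MN = 18, and leg YZ = NO = 8
This matches the HL congruence theorem.
The hypotenuse and one leg of two right triangles are equal (Hypotenuse-Leg).

HL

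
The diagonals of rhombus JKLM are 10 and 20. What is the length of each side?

The diagonals of a rhombus bisect each other at right angles.
Half-diagonals: 10/2 = 5 and 20/2 = 10
side = sqrt(5^2 + 10^2)
side = sqrt(25 + 100)
side = sqrt(125) = 5*sqrt(5)

5*sqrt(5)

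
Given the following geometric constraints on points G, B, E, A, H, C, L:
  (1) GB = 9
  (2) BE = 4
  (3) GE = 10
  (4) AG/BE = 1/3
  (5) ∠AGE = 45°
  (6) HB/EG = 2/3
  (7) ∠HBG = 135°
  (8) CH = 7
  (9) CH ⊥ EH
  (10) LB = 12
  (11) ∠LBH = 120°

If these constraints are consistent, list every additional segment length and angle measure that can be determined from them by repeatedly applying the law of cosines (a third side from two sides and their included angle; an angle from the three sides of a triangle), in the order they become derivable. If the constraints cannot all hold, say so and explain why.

The constraints are consistent. Derivable facts, in order:
After 1 step:
- EA ≈ 9.11
- GH ≈ 14.5
- HL ≈ 16.38
- ∠BEG = 64.06°
- ∠BGE = 23.56°
- ∠EBG = 92.39°
After 2 steps:
- ∠AEG = 5.94°
- ∠BGH = 18.97°
- ∠BHG = 26.03°
- ∠BHL = 39.37°
- ∠BLH = 20.63°
- ∠EAG = 129.06°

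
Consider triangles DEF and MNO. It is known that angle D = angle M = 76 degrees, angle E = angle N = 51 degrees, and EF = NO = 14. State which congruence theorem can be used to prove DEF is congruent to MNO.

Consider the given information: angle D = angle M = 76 degrees, angle E = angle N = 51 degrees, and EF = NO = 14
This is not SSS or SAS: SSS requires all three pairs of sides, but we don't have that. SAS requires two sides and the included angle between them.
The correct criterion is AAS. Two pairs of corresponding angles and a non-included side are equal (Angle-Angle-Side).

AAS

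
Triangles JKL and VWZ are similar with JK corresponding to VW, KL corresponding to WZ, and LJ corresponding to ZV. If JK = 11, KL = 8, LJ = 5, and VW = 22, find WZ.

Since the triangles are similar, the ratio of corresponding sides is constant.
Scale factor k = VW / JK = 22 / 11 = 2
WZ = k * KL = 2 * 8 = 16

16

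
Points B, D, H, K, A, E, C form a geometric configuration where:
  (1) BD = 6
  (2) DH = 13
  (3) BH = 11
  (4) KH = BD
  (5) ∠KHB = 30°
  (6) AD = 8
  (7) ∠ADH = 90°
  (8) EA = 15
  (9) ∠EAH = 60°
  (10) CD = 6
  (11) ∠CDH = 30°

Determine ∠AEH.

Step 1: By the law of cosines on triangle HDA: HA² = 13² + 8² − 2·13·8·cos(90°) = 233, so HA ≈ 15.26.
Step 2: By the law of cosines on triangle EAH: EH² = 15² + 15.26² − 2·15·15.26·cos(60°) = 229.03, so EH ≈ 15.13.
Step 3: By the inverse law of cosines on triangle AEH: cos(∠AEH) = (15² + 15.13² − 15.26²) / (2·15·15.13) = 221.03/454.02 = 0.4868, so ∠AEH = 60.87°.

Therefore, the measure of angle ∠AEH = 60.87°.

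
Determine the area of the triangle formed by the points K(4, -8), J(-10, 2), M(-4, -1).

Using the Shoelace formula for a triangle:
Area = (1/2)|x0(y1 - y2) + x1(y2 - y0) + x2(y0 - y1)|
Area = (1/2)|4(2 - -1) + -10(-1 - -8) + -4(-8 - 2)|
Area = (1/2)|12 + -70 + 40|
Area = (1/2)|-18|
Area = (1/2)(18)
Area = 9

9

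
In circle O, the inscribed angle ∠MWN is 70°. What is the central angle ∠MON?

Central angle = 2 × 70° = 140° (inscribed angle theorem).

140°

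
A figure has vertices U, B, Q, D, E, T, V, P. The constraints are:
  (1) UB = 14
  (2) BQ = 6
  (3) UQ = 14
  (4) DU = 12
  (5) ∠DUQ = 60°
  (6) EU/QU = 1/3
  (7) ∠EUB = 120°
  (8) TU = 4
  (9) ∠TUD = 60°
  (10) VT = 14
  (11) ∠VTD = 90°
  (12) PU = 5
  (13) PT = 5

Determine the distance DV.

Step 1: By the law of cosines on triangle DUT: DT² = 12² + 4² − 2·12·4·cos(60°) = 112, so DT = 4·√7.
Step 2: By the law of cosines on triangle DTV: DV² = (4·√7)² + 14² − 2·4·√7·14·cos(90°) = 308, so DV = 2·√77.

Therefore, the length of DV = 2·√77.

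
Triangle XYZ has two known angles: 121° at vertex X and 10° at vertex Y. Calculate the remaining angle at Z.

By the triangle angle sum property, the three interior angles of any triangle add up to 180°.
We know angle X = 121° and angle Y = 10°, so their sum is 131°.
Therefore angle Z = 180° - 131° = 49°.

49 degrees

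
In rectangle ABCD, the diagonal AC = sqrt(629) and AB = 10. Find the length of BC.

b = sqrt(d^2 - a^2) = sqrt(629 - 100) = sqrt(529) = 23

23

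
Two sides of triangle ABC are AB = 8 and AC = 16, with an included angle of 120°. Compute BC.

Law of cosines: BC^2 = 8^2 + 16^2 - 2(8)(16)cos(120°) = 448, so BC = 8*sqrt(7).

8*sqrt(7)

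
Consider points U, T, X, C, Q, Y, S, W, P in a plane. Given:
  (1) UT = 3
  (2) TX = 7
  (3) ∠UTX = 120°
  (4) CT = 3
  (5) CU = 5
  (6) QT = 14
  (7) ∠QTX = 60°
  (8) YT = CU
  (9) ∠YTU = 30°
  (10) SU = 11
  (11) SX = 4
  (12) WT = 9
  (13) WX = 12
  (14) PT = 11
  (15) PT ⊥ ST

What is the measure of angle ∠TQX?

Step 1: By the law of cosines on triangle QTX: QX² = 14² + 7² − 2·14·7·cos(60°) = 147, so QX = 7·√3.
Step 2: By the inverse law of cosines on triangle TQX: cos(∠TQX) = (14² + (7·√3)² − 7²) / (2·14·7·√3) = 294/339.48 = 0.866, so ∠TQX = 30°.

Therefore, the measure of angle ∠TQX = 30°.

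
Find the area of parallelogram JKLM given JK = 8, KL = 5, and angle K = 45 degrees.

Area = a * b * sin(theta)
Area = 8 * 5 * sin(45 degrees)
Area = 40 * sqrt(2)/2
Area = 20*sqrt(2)

20*sqrt(2)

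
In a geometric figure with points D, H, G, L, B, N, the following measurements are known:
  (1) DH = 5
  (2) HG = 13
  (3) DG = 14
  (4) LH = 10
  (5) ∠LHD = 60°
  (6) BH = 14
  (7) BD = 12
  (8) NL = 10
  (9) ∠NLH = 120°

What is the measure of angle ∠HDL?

Step 1: By the law of cosines on triangle DHL: DL² = 5² + 10² − 2·5·10·cos(60°) = 75, so DL = 5·√3.
Step 2: By the inverse law of cosines on triangle HDL: cos(∠HDL) = (5² + (5·√3)² − 10²) / (2·5·5·√3) = 0/86.6 = 0, so ∠HDL = 90°.

Therefore, the measure of angle ∠HDL = 90°.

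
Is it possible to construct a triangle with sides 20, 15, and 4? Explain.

Check the triangle inequality: 15 + 4 = 19 ≤ 20.
Since the sum of two sides does not exceed the third, no triangle can be formed.

No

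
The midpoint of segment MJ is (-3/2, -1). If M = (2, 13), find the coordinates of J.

Using the midpoint formula: M = ((x1 + x2)/2, (y1 + y2)/2)
We know M = (-3/2, -1) and M = (2, 13)
For x: -3/2 = (2 + x2)/2, so x2 = 2*-3/2 - 2 = -5
For y: -1 = (13 + y2)/2, so y2 = 2*-1 - 13 = -15
J = (-5, -15)

(-5, -15)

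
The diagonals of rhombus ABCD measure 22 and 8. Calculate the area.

Area of a rhombus = (d1 * d2) / 2
Area = (22 * 8) / 2
Area = 176 / 2
Area = 88

88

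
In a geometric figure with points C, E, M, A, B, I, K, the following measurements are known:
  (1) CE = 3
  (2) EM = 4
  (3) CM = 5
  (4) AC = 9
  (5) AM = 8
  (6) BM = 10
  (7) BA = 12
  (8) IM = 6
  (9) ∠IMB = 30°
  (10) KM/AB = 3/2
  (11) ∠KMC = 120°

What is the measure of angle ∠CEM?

Step 1: By the inverse law of cosines on triangle CEM: cos(∠CEM) = (3² + 4² − 5²) / (2·3·4) = 0/24 = 0, so ∠CEM = 90°.

Therefore, the measure of angle ∠CEM = 90°.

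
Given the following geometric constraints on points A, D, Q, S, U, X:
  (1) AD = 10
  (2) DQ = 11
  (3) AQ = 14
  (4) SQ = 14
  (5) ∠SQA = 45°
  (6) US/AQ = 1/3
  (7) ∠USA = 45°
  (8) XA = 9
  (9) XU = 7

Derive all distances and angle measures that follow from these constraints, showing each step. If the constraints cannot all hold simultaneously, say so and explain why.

The constraints are consistent.

From the given relations:
  US = 1/3·AQ = 1/3·14 ≈ 4.67

Step 1: From AQ = 14, QS = 14, and ∠AQS = 45°, by the law of cosines:
  AS² = AQ² + QS² - 2·AQ·QS·cos(45°) = 196 + 196 - 277.2 = 114.8
  AS ≈ 10.72

Step 2: From AD = 10, AQ = 14, DQ = 11, by the inverse law of cosines:
  cos(∠DAQ) = (AD² + AQ² - DQ²) / (2·AD·AQ)
  ∠DAQ = 51.32°

Step 3: From DA = 10, DQ = 11, AQ = 14, by the inverse law of cosines:
  cos(∠ADQ) = (DA² + DQ² - AQ²) / (2·DA·DQ)
  ∠ADQ = 83.48°

Step 4: From QA = 14, QD = 11, AD = 10, by the inverse law of cosines:
  cos(∠AQD) = (QA² + QD² - AD²) / (2·QA·QD)
  ∠AQD = 45.21°

Step 5: From AS = 10.72, SU = 4.67, and ∠ASU = 45°, by the law of cosines:
  AU² = AS² + SU² - 2·AS·SU·cos(45°) = 114.8 + 21.78 - 70.72 = 65.88
  AU ≈ 8.12

Step 6: From AQ = 14, AS = 10.72, QS = 14, by the inverse law of cosines:
  cos(∠QAS) = (AQ² + AS² - QS²) / (2·AQ·AS)
  ∠QAS = 67.5°

Step 7: From SA = 10.72, SQ = 14, AQ = 14, by the inverse law of cosines:
  cos(∠ASQ) = (SA² + SQ² - AQ²) / (2·SA·SQ)
  ∠ASQ = 67.5°

Step 8: From AS = 10.72, AU = 8.12, SU = 4.67, by the inverse law of cosines:
  cos(∠SAU) = (AS² + AU² - SU²) / (2·AS·AU)
  ∠SAU = 23.99°

Step 9: From AU = 8.12, AX = 9, UX = 7, by the inverse law of cosines:
  cos(∠UAX) = (AU² + AX² - UX²) / (2·AU·AX)
  ∠UAX = 47.94°

Step 10: From UA = 8.12, US = 4.67, AS = 10.72, by the inverse law of cosines:
  cos(∠AUS) = (UA² + US² - AS²) / (2·UA·US)
  ∠AUS = 111.01°

Step 11: From UA = 8.12, UX = 7, AX = 9, by the inverse law of cosines:
  cos(∠AUX) = (UA² + UX² - AX²) / (2·UA·UX)
  ∠AUX = 72.66°

Step 12: From XA = 9, XU = 7, AU = 8.12, by the inverse law of cosines:
  cos(∠AXU) = (XA² + XU² - AU²) / (2·XA·XU)
  ∠AXU = 59.41°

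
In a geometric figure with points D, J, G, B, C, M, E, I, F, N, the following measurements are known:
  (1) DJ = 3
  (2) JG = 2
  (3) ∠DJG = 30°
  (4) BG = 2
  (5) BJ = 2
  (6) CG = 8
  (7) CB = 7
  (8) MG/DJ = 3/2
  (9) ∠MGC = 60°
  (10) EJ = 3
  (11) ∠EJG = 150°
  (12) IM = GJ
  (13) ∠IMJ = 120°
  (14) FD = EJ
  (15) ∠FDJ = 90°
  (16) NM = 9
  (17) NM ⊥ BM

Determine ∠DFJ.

From the given relations: FD = EJ = 3.
Step 1: By the law of cosines on triangle FDJ: FJ² = 3² + 3² − 2·3·3·cos(90°) = 18, so FJ = 3·√2.
Step 2: By the inverse law of cosines on triangle DFJ: cos(∠DFJ) = (3² + (3·√2)² − 3²) / (2·3·3·√2) = 18/25.46 = 0.7071, so ∠DFJ = 45°.

Therefore, the measure of angle ∠DFJ = 45°.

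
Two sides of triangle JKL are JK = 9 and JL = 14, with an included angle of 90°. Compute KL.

By the law of cosines: KL^2 = JK^2 + JL^2 - 2*JK*JL*cos(J)
KL^2 = 9^2 + 14^2 - 2*9*14*cos(90°)
KL^2 = 81 + 196 - 252*(0)
KL^2 = 277
KL = sqrt(277)

sqrt(277)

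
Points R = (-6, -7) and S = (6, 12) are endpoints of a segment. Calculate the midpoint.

The midpoint is the average of the coordinates:
x: (-6 + 6)/2 = 0
y: (-7 + 12)/2 = 5/2
Midpoint = (0, 5/2)

(0, 5/2)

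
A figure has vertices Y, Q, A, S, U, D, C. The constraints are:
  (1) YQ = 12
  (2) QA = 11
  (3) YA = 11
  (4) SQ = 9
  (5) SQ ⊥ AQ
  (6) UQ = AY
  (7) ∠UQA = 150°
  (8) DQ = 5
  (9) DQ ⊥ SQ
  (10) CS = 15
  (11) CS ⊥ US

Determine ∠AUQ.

From the given relations: UQ = AY = 11.
Step 1: By the law of cosines on triangle UQA: UA² = 11² + 11² − 2·11·11·cos(150°) = 451.58, so UA ≈ 21.25.
Step 2: By the inverse law of cosines on triangle AUQ: cos(∠AUQ) = (21.25² + 11² − 11²) / (2·21.25·11) = 451.58/467.51 = 0.9659, so ∠AUQ = 15°.

Therefore, the measure of angle ∠AUQ = 15°.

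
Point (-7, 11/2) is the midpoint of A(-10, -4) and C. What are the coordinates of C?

Using the midpoint formula: M = ((x1 + x2)/2, (y1 + y2)/2)
We know M = (-7, 11/2) and A = (-10, -4)
For x: -7 = (-10 + x2)/2, so x2 = 2*-7 - -10 = -4
For y: 11/2 = (-4 + y2)/2, so y2 = 2*11/2 - -4 = 15
C = (-4, 15)

(-4, 15)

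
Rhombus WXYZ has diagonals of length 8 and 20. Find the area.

Area of a rhombus = (d1 * d2) / 2
Area = (8 * 20) / 2
Area = 160 / 2
Area = 80

80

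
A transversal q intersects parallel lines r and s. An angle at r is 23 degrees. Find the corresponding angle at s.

Corresponding angles formed by parallel lines and a transversal are equal.
The given angle is 23 degrees.
The corresponding angle = 23 degrees.

23 degrees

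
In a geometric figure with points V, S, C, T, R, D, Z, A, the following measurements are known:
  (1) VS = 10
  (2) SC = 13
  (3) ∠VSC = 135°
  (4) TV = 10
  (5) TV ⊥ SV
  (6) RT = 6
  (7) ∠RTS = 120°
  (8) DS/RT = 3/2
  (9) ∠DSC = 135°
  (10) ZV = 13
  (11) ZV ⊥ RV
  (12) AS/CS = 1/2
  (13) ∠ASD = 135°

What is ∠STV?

Step 1: By the law of cosines on triangle TVS: TS² = 10² + 10² − 2·10·10·cos(90°) = 200, so TS = 10·√2.
Step 2: By the inverse law of cosines on triangle STV: cos(∠STV) = ((10·√2)² + 10² − 10²) / (2·10·√2·10) = 200/282.84 = 0.7071, so ∠STV = 45°.

Therefore, the measure of angle ∠STV = 45°.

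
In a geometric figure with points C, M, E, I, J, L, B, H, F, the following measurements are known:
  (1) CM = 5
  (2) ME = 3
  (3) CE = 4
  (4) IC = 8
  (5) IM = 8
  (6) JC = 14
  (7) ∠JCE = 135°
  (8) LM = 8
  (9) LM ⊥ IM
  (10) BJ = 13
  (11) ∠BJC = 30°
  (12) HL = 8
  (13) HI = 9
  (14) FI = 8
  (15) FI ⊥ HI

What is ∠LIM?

Step 1: By the law of cosines on triangle IML: IL² = 8² + 8² − 2·8·8·cos(90°) = 128, so IL = 8·√2.
Step 2: By the inverse law of cosines on triangle LIM: cos(∠LIM) = ((8·√2)² + 8² − 8²) / (2·8·√2·8) = 128/181.02 = 0.7071, so ∠LIM = 45°.

Therefore, the measure of angle ∠LIM = 45°.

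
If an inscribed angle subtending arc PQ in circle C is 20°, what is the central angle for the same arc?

By the inscribed angle theorem, the central angle is twice the inscribed angle.
Central angle = 2 × 20° = 40°

40°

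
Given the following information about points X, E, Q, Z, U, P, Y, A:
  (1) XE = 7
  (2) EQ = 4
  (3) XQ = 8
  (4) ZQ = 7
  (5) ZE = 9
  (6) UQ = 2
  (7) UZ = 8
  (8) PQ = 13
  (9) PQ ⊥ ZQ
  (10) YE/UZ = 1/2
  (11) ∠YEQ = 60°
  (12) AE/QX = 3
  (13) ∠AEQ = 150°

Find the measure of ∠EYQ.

From the given relations: YE = 1/2·UZ = 1/2·8 = 4.
Step 1: By the law of cosines on triangle YEQ: YQ² = 4² + 4² − 2·4·4·cos(60°) = 16, so YQ = 4.
Step 2: By the inverse law of cosines on triangle EYQ: cos(∠EYQ) = (4² + 4² − 4²) / (2·4·4) = 16/32 = 0.5, so ∠EYQ = 60°.

Therefore, the measure of angle ∠EYQ = 60°.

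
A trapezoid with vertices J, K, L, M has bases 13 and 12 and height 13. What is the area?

A trapezoid's area equals the midsegment times the height.
The midsegment is (13 + 12) / 2 = 25/2.
Area = 25/2 * 13 = 325/2.

325/2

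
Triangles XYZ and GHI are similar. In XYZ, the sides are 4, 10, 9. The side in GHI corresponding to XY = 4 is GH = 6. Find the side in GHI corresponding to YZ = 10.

k = 6/4 = 3/2. HI = 3/2 * 10 = 15.

15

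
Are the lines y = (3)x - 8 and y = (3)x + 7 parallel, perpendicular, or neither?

Slope of line 1: m1 = 3
Slope of line 2: m2 = 3
Two lines are parallel if and only if they have equal slopes (or both are vertical).
Here m1 = m2 = 3, confirming the lines are parallel.

Parallel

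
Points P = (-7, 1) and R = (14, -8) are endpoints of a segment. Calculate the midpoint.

The midpoint is the point halfway along the segment.
Move half the horizontal distance: -7 + (14 - -7)/2 = -7 + 21/2 = 7/2
Move half the vertical distance: 1 + (-8 - 1)/2 = 1 + -9/2 = -7/2
Midpoint = (7/2, -7/2)

(7/2, -7/2)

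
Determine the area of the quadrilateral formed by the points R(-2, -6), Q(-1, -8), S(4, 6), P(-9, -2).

The Shoelace formula works by pairing each vertex with the next (cycling back to the first).
For each pair, compute x_i*y_(i+1) - x_(i+1)*y_i:
  (-2*-8 - -1*-6) = 10
  (-1*6 - 4*-8) = 26
  (4*-2 - -9*6) = 46
  (-9*-6 - -2*-2) = 50
Taking half the absolute value of the total: Area = (1/2)(132) = 66.

66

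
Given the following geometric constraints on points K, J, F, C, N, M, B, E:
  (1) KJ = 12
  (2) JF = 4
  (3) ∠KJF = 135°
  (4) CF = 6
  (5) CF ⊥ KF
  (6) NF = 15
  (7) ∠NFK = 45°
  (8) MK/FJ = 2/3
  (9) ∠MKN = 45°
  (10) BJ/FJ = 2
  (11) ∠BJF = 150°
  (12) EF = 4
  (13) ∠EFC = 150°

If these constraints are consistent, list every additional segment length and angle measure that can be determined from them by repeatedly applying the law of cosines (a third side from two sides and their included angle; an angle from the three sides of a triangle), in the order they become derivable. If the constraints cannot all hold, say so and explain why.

The constraints are consistent. Derivable facts, in order:
After 1 step:
- CE ≈ 9.67
- FB ≈ 11.64
- KF ≈ 15.1
After 2 steps:
- KC ≈ 16.24
- KN ≈ 11.52
- ∠BFJ = 20.1°
- ∠CEF = 18.07°
- ∠ECF = 11.93°
- ∠FBJ = 9.9°
- ∠FKJ = 10.8°
- ∠JFK = 34.2°
After 3 steps:
- NM ≈ 9.81
- ∠CKF = 21.68°
- ∠FCK = 68.32°
- ∠FKN = 67.06°
- ∠FNK = 67.94°
After 4 steps:
- ∠KMN = 123.92°
- ∠KNM = 11.08°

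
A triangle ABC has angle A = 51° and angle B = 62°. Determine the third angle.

Let angle C = x. Then 51 + 62 + x = 180.
x = 180 - 113 = 67 degrees.

67 degrees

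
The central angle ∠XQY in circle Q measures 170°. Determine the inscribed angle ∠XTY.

By the inscribed angle theorem, the inscribed angle is half the central angle.
Inscribed angle = 170° / 2 = 85°

85°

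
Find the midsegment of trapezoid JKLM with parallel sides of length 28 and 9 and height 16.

The midsegment (median) of a trapezoid connects the midpoints of the non-parallel sides.
Its length is the average of the two bases: (28 + 9) / 2 = 37/2.

37/2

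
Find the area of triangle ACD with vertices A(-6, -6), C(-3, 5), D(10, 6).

The Shoelace formula computes the area from vertex coordinates by summing cross products.
For vertices (-6,-6), (-3,5), (10,6):
Signed sum = -6*5 - -3*-6 + -3*6 - 10*5 + 10*-6 - -6*6
= -48 + -68 + -24 = -140
Area = (1/2)|-140| = 70.

70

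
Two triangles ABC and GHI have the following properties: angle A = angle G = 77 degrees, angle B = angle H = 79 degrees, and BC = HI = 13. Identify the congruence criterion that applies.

Consider the given information: angle A = angle G = 77 degrees, angle B = angle H = 79 degrees, and BC = HI = 13
This is not SAS or HL: SAS requires two sides and the included angle between them. HL only applies to right triangles with matching hypotenuse and leg.
The correct criterion is AAS. Two pairs of corresponding angles and a non-included side are equal (Angle-Angle-Side).

AAS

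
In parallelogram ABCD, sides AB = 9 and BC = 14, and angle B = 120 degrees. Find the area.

Area = a * b * sin(theta)
Area = 9 * 14 * sin(120 degrees)
Area = 126 * sqrt(3)/2
Area = 63*sqrt(3)

63*sqrt(3)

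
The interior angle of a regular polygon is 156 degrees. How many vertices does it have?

Each interior angle of a regular n-gon is (n - 2) * 180 / n.
Setting this equal to 156:
(n - 2) * 180 / n = 156
Each exterior angle = 180 - 156 = 24 degrees.
Since exterior angles sum to 360: n = 360 / 24 = 15.

15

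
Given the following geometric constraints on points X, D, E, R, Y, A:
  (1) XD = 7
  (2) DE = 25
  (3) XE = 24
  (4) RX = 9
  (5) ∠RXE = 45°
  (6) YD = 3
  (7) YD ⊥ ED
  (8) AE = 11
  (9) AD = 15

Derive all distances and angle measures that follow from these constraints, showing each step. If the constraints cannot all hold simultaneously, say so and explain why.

The constraints are consistent.

Step 1: From EX = 24, XR = 9, and ∠EXR = 45°, by the law of cosines:
  ER² = EX² + XR² - 2·EX·XR·cos(45°) = 576 + 81 - 305.5 = 351.5
  ER ≈ 18.75

Step 2: From ED = 25, DY = 3, and ∠EDY = 90°, by the law of cosines:
  EY² = ED² + DY² - 2·ED·DY·cos(90°) = 625 + 9 - 0 = 634
  EY ≈ 25.18

Step 3: From XD = 7, XE = 24, DE = 25, by the inverse law of cosines:
  cos(∠DXE) = (XD² + XE² - DE²) / (2·XD·XE)
  ∠DXE = 90°

Step 4: From DA = 15, DE = 25, AE = 11, by the inverse law of cosines:
  cos(∠ADE) = (DA² + DE² - AE²) / (2·DA·DE)
  ∠ADE = 13.59°

Step 5: From DE = 25, DX = 7, EX = 24, by the inverse law of cosines:
  cos(∠EDX) = (DE² + DX² - EX²) / (2·DE·DX)
  ∠EDX = 73.74°

Step 6: From EA = 11, ED = 25, AD = 15, by the inverse law of cosines:
  cos(∠AED) = (EA² + ED² - AD²) / (2·EA·ED)
  ∠AED = 18.69°

Step 7: From ED = 25, EX = 24, DX = 7, by the inverse law of cosines:
  cos(∠DEX) = (ED² + EX² - DX²) / (2·ED·EX)
  ∠DEX = 16.26°

Step 8: From AD = 15, AE = 11, DE = 25, by the inverse law of cosines:
  cos(∠DAE) = (AD² + AE² - DE²) / (2·AD·AE)
  ∠DAE = 147.72°

Step 9: From ED = 25, EY = 25.18, DY = 3, by the inverse law of cosines:
  cos(∠DEY) = (ED² + EY² - DY²) / (2·ED·EY)
  ∠DEY = 6.84°

Step 10: From ER = 18.75, EX = 24, RX = 9, by the inverse law of cosines:
  cos(∠REX) = (ER² + EX² - RX²) / (2·ER·EX)
  ∠REX = 19.84°

Step 11: From RE = 18.75, RX = 9, EX = 24, by the inverse law of cosines:
  cos(∠ERX) = (RE² + RX² - EX²) / (2·RE·RX)
  ∠ERX = 115.16°

Step 12: From YD = 3, YE = 25.18, DE = 25, by the inverse law of cosines:
  cos(∠DYE) = (YD² + YE² - DE²) / (2·YD·YE)
  ∠DYE = 83.16°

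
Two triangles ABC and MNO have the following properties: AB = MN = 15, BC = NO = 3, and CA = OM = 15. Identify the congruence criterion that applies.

The given information provides:
AB = MN = 15, BC = NO = 3, and CA = OM = 15
This matches the SSS congruence theorem.
All three pairs of corresponding sides are equal (Side-Side-Side).

SSS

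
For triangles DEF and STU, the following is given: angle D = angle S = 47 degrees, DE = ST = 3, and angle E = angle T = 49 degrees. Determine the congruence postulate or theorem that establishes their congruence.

Consider the given information: angle D = angle S = 47 degrees, DE = ST = 3, and angle E = angle T = 49 degrees
This is not SSS or AAS: SSS requires all three pairs of sides, but we don't have that. AAS requires two angles and a non-included side.
The correct criterion is ASA. Two pairs of corresponding angles and the included side are equal (Angle-Side-Angle).

ASA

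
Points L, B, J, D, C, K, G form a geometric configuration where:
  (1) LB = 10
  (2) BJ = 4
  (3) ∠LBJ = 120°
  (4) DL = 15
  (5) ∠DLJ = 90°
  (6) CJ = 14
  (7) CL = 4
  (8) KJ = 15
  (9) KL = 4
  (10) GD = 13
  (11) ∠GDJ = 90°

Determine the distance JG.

Step 1: By the law of cosines on triangle LBJ: LJ² = 10² + 4² − 2·10·4·cos(120°) = 156, so LJ = 2·√39.
Step 2: By the law of cosines on triangle JLD: JD² = (2·√39)² + 15² − 2·2·√39·15·cos(90°) = 381, so JD ≈ 19.52.
Step 3: By the law of cosines on triangle JDG: JG² = 19.52² + 13² − 2·19.52·13·cos(90°) = 550, so JG = 5·√22.

Therefore, the length of JG = 5·√22.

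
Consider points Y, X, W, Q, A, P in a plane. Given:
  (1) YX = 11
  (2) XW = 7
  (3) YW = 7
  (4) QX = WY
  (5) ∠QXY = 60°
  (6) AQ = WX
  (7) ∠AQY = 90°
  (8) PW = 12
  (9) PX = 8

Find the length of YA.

From the given relations: QX = WY = 7; AQ = WX = 7.
Step 1: By the law of cosines on triangle QXY: QY² = 7² + 11² − 2·7·11·cos(60°) = 93, so QY = √93.
Step 2: By the law of cosines on triangle YQA: YA² = √93² + 7² − 2·√93·7·cos(90°) = 142, so YA = √142.

Therefore, the length of YA = √142.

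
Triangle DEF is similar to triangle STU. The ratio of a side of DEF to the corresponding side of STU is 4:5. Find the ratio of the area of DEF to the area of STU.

Area scales with the square of linear dimensions. If every length is multiplied by 4/5, then the area is multiplied by (4/5)^2 = 16/25.
The area ratio is 16:25.

16:25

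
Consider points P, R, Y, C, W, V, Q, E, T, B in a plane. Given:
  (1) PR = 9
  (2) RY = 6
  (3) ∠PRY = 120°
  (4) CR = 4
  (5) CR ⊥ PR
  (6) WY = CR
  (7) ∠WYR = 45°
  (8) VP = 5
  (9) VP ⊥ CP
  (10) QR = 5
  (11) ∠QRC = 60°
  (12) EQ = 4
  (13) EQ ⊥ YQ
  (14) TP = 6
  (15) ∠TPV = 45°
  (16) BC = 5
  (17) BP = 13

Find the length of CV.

Step 1: By the law of cosines on triangle CRP: CP² = 4² + 9² − 2·4·9·cos(90°) = 97, so CP = √97.
Step 2: By the law of cosines on triangle CPV: CV² = √97² + 5² − 2·√97·5·cos(90°) = 122, so CV = √122.

Therefore, the length of CV = √122.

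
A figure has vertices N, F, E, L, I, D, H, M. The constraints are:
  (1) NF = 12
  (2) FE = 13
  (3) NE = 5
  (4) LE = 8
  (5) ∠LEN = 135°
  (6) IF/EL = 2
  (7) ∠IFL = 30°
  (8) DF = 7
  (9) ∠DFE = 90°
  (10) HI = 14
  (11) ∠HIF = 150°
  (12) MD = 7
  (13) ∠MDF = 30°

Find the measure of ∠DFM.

Step 1: By the law of cosines on triangle FDM: FM² = 7² + 7² − 2·7·7·cos(30°) = 13.13, so FM ≈ 3.62.
Step 2: By the inverse law of cosines on triangle DFM: cos(∠DFM) = (7² + 3.62² − 7²) / (2·7·3.62) = 13.13/50.73 = 0.2588, so ∠DFM = 75°.

Therefore, the measure of angle ∠DFM = 75°.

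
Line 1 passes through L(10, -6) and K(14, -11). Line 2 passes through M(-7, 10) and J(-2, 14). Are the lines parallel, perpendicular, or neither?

Slope of line 1: m1 = (-11 - -6)/(14 - 10) = -5/4 = -5/4
Slope of line 2: m2 = (14 - 10)/(-2 - -7) = 4/5 = 4/5
m1 * m2 = -1, so perpendicular.

Perpendicular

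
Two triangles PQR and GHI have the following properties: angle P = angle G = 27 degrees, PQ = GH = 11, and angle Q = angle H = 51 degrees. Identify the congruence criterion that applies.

Consider the given information: angle P = angle G = 27 degrees, PQ = GH = 11, and angle Q = angle H = 51 degrees
This is not SSS or SAS: SSS requires all three pairs of sides, but we don't have that. SAS requires two sides and the included angle between them.
The correct criterion is ASA. Two pairs of corresponding angles and the included side are equal (Angle-Side-Angle).

ASA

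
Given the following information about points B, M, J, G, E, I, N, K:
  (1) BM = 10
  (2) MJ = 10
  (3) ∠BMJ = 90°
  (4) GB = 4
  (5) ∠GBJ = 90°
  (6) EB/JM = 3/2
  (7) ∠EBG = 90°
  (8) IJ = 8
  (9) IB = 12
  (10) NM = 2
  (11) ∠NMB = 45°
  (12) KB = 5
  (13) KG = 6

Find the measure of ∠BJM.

Step 1: By the law of cosines on triangle JMB: JB² = 10² + 10² − 2·10·10·cos(90°) = 200, so JB = 10·√2.
Step 2: By the inverse law of cosines on triangle BJM: cos(∠BJM) = ((10·√2)² + 10² − 10²) / (2·10·√2·10) = 200/282.84 = 0.7071, so ∠BJM = 45°.

Therefore, the measure of angle ∠BJM = 45°.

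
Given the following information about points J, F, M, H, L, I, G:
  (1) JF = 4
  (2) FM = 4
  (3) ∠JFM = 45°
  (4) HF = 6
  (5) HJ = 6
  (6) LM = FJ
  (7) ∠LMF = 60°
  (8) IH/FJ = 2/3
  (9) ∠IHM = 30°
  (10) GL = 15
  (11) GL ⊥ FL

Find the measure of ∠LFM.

From the given relations: LM = FJ = 4.
Step 1: By the law of cosines on triangle FML: FL² = 4² + 4² − 2·4·4·cos(60°) = 16, so FL = 4.
Step 2: By the inverse law of cosines on triangle LFM: cos(∠LFM) = (4² + 4² − 4²) / (2·4·4) = 16/32 = 0.5, so ∠LFM = 60°.

Therefore, the measure of angle ∠LFM = 60°.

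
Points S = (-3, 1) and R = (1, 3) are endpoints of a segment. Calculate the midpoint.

The midpoint is the average of the coordinates:
x: (-3 + 1)/2 = -1
y: (1 + 3)/2 = 2
Midpoint = (-1, 2)

(-1, 2)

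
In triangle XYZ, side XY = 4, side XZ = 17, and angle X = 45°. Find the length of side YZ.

Law of cosines: YZ^2 = 4^2 + 17^2 - 2(4)(17)cos(45°) = 305 - 68*sqrt(2), so YZ = sqrt(305 - 68*sqrt(2)).

sqrt(305 - 68*sqrt(2))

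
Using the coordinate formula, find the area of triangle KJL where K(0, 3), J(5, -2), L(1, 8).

The Shoelace formula computes the area from vertex coordinates by summing cross products.
For vertices (0,3), (5,-2), (1,8):
Signed sum = 0*-2 - 5*3 + 5*8 - 1*-2 + 1*3 - 0*8
= -15 + 42 + 3 = 30
Area = (1/2)|30| = 15.

15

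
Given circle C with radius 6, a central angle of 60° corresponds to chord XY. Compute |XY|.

Drop a perpendicular from the center to the chord, bisecting both the chord and the central angle.
Each half-chord = r sin(θ/2) = 6 sin(30°).
The full chord = 2 × 6 × sin(30°) = 6.

6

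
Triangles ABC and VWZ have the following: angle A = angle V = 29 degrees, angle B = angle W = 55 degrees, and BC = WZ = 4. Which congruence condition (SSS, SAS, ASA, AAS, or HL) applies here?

Consider the given information: angle A = angle V = 29 degrees, angle B = angle W = 55 degrees, and BC = WZ = 4
This is not SSS or ASA: SSS requires all three pairs of sides, but we don't have that. ASA requires two angles and the side between them.
The correct criterion is AAS. Two pairs of corresponding angles and a non-included side are equal (Angle-Angle-Side).

AAS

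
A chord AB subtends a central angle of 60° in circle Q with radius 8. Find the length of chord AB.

Chord = 2(8) sin(30°) = 8

8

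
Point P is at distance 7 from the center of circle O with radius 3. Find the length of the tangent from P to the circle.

The tangent, radius, and line from the external point to the center form a right triangle.
The right angle is where the tangent meets the radius.
By the Pythagorean theorem: tangent² + 3² = 7²
tangent² = 49 - 9 = 40
tangent = 2*sqrt(10)

2*sqrt(10)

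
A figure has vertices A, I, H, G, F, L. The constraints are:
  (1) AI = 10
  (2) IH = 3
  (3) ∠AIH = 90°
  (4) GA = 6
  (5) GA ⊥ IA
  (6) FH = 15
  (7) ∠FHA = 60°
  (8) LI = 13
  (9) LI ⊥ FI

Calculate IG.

Step 1: By the law of cosines on triangle IAG: IG² = 10² + 6² − 2·10·6·cos(90°) = 136, so IG = 2·√34.

Therefore, the length of IG = 2·√34.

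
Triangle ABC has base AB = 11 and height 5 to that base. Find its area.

Area = (1/2) * base * height
Area = (1/2) * 11 * 5
Area = 55/2

55/2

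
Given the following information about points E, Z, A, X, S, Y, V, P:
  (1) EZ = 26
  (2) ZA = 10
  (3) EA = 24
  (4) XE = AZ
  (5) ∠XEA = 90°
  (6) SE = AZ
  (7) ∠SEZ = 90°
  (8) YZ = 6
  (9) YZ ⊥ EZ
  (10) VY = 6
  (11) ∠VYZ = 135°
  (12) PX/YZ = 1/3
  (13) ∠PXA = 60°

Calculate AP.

From the given relations: XE = AZ = 10; PX = 1/3·YZ = 1/3·6 = 2.
Step 1: By the law of cosines on triangle XEA: XA² = 10² + 24² − 2·10·24·cos(90°) = 676, so XA = 26.
Step 2: By the law of cosines on triangle AXP: AP² = 26² + 2² − 2·26·2·cos(60°) = 628, so AP = 2·√157.

Therefore, the length of AP = 2·√157.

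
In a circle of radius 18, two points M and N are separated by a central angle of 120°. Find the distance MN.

Chord length = 2r sin(θ/2)
= 2 × 18 × sin(120°/2)
= 2 × 18 × sin(60°)
= 18*sqrt(3)

18*sqrt(3)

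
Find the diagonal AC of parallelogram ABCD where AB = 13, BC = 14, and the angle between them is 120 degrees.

Using the law of cosines:
d^2 = 13^2 + 14^2 - 2(13)(14)cos(120 degrees)
d^2 = 169 + 196 - 364*-1/2
d^2 = 547
d = sqrt(547)

sqrt(547)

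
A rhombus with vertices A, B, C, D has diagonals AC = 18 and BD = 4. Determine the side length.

Half-diagonals are 9 and 2. side = sqrt(9^2 + 2^2) = sqrt(85)

sqrt(85)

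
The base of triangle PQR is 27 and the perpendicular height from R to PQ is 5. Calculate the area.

Area = (1/2) * base * height
Area = (1/2) * 27 * 5
Area = 135/2

135/2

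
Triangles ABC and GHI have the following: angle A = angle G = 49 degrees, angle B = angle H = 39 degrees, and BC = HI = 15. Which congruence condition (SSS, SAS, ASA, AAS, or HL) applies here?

The given information matches AAS: Two pairs of corresponding angles and a non-included side are equal (Angle-Angle-Side).

AAS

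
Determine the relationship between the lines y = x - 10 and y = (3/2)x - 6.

Slope of line 1: m1 = 1
Slope of line 2: m2 = 3/2
For parallel lines we need equal slopes: 1 != 3/2.
For perpendicular lines we need m1*m2 = -1: (1)(3/2) = 3/2 != -1.
Since neither condition holds, the lines are neither parallel nor perpendicular.

Neither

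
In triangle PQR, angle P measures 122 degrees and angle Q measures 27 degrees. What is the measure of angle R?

The interior angles sum to 180°: angle R = 180 - 122 - 27 = 31°.
The triangle is obtuse (angles 122°, 27°, 31°).

31 degrees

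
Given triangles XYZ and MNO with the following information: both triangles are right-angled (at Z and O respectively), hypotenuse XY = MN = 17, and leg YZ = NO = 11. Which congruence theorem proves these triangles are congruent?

The given information matches HL: The hypotenuse and one leg of two right triangles are equal (Hypotenuse-Leg).

HL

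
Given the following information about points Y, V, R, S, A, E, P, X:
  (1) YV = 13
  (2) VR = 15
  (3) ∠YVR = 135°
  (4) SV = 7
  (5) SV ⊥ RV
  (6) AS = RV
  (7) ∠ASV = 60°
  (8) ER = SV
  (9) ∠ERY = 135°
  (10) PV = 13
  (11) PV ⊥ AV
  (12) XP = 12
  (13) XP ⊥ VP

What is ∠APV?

From the given relations: AS = RV = 15.
Step 1: By the law of cosines on triangle VSA: VA² = 7² + 15² − 2·7·15·cos(60°) = 169, so VA = 13.
Step 2: By the law of cosines on triangle PVA: PA² = 13² + 13² − 2·13·13·cos(90°) = 338, so PA = 13·√2.
Step 3: By the inverse law of cosines on triangle APV: cos(∠APV) = ((13·√2)² + 13² − 13²) / (2·13·√2·13) = 338/478 = 0.7071, so ∠APV = 45°.

Therefore, the measure of angle ∠APV = 45°.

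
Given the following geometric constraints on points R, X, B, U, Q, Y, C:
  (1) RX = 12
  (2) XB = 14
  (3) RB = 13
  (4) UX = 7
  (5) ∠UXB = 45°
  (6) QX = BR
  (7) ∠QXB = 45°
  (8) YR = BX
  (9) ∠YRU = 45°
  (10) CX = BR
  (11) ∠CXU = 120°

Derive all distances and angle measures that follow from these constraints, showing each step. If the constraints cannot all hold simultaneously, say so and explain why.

The constraints are consistent.

From the given relations:
  QX = BR = 13
  YR = BX = 14
  CX = BR = 13

Step 1: From BX = 14, XU = 7, and ∠BXU = 45°, by the law of cosines:
  BU² = BX² + XU² - 2·BX·XU·cos(45°) = 196 + 49 - 138.6 = 106.4
  BU ≈ 10.32

Step 2: From BX = 14, XQ = 13, and ∠BXQ = 45°, by the law of cosines:
  BQ² = BX² + XQ² - 2·BX·XQ·cos(45°) = 196 + 169 - 257.4 = 107.6
  BQ ≈ 10.37

Step 3: From UX = 7, XC = 13, and ∠UXC = 120°, by the law of cosines:
  UC² = UX² + XC² - 2·UX·XC·cos(120°) = 49 + 169 + 91 = 309
  UC ≈ 17.58

Step 4: From RB = 13, RX = 12, BX = 14, by the inverse law of cosines:
  cos(∠BRX) = (RB² + RX² - BX²) / (2·RB·RX)
  ∠BRX = 67.98°

Step 5: From XB = 14, XR = 12, BR = 13, by the inverse law of cosines:
  cos(∠BXR) = (XB² + XR² - BR²) / (2·XB·XR)
  ∠BXR = 59.41°

Step 6: From BR = 13, BX = 14, RX = 12, by the inverse law of cosines:
  cos(∠RBX) = (BR² + BX² - RX²) / (2·BR·BX)
  ∠RBX = 52.62°

Step 7: From BQ = 10.37, BX = 14, QX = 13, by the inverse law of cosines:
  cos(∠QBX) = (BQ² + BX² - QX²) / (2·BQ·BX)
  ∠QBX = 62.39°

Step 8: From BU = 10.32, BX = 14, UX = 7, by the inverse law of cosines:
  cos(∠UBX) = (BU² + BX² - UX²) / (2·BU·BX)
  ∠UBX = 28.68°

Step 9: From UB = 10.32, UX = 7, BX = 14, by the inverse law of cosines:
  cos(∠BUX) = (UB² + UX² - BX²) / (2·UB·UX)
  ∠BUX = 106.32°

Step 10: From UC = 17.58, UX = 7, CX = 13, by the inverse law of cosines:
  cos(∠CUX) = (UC² + UX² - CX²) / (2·UC·UX)
  ∠CUX = 39.83°

Step 11: From QB = 10.37, QX = 13, BX = 14, by the inverse law of cosines:
  cos(∠BQX) = (QB² + QX² - BX²) / (2·QB·QX)
  ∠BQX = 72.61°

Step 12: From CU = 17.58, CX = 13, UX = 7, by the inverse law of cosines:
  cos(∠UCX) = (CU² + CX² - UX²) / (2·CU·CX)
  ∠UCX = 20.17°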